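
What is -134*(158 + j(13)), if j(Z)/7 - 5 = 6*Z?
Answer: -99026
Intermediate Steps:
j(Z) = 35 + 42*Z (j(Z) = 35 + 7*(6*Z) = 35 + 42*Z)
-134*(158 + j(13)) = -134*(158 + (35 + 42*13)) = -134*(158 + (35 + 546)) = -134*(158 + 581) = -134*739 = -99026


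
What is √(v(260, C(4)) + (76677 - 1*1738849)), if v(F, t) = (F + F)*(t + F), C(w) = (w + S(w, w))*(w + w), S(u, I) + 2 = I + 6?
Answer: 2*I*√369263 ≈ 1215.3*I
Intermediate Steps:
S(u, I) = 4 + I (S(u, I) = -2 + (I + 6) = -2 + (6 + I) = 4 + I)
C(w) = 2*w*(4 + 2*w) (C(w) = (w + (4 + w))*(w + w) = (4 + 2*w)*(2*w) = 2*w*(4 + 2*w))
v(F, t) = 2*F*(F + t) (v(F, t) = (2*F)*(F + t) = 2*F*(F + t))
√(v(260, C(4)) + (76677 - 1*1738849)) = √(2*260*(260 + 4*4*(2 + 4)) + (76677 - 1*1738849)) = √(2*260*(260 + 4*4*6) + (76677 - 1738849)) = √(2*260*(260 + 96) - 1662172) = √(2*260*356 - 1662172) = √(185120 - 1662172) = √(-1477052) = 2*I*√369263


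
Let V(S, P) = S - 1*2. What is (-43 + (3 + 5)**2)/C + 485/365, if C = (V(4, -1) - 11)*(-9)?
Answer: 3130/1971 ≈ 1.5880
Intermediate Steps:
V(S, P) = -2 + S (V(S, P) = S - 2 = -2 + S)
C = 81 (C = ((-2 + 4) - 11)*(-9) = (2 - 11)*(-9) = -9*(-9) = 81)
(-43 + (3 + 5)**2)/C + 485/365 = (-43 + (3 + 5)**2)/81 + 485/365 = (-43 + 8**2)*(1/81) + 485*(1/365) = (-43 + 64)*(1/81) + 97/73 = 21*(1/81) + 97/73 = 7/27 + 97/73 = 3130/1971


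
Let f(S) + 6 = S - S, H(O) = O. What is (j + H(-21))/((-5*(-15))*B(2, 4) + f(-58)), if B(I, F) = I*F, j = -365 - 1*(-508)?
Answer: 61/297 ≈ 0.20539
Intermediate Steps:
j = 143 (j = -365 + 508 = 143)
B(I, F) = F*I
f(S) = -6 (f(S) = -6 + (S - S) = -6 + 0 = -6)
(j + H(-21))/((-5*(-15))*B(2, 4) + f(-58)) = (143 - 21)/((-5*(-15))*(4*2) - 6) = 122/(75*8 - 6) = 122/(600 - 6) = 122/594 = 122*(1/594) = 61/297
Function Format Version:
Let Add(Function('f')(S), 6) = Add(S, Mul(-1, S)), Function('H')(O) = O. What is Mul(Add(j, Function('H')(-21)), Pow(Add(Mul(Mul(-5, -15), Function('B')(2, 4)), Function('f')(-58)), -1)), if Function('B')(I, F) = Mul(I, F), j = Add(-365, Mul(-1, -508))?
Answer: Rational(61, 297) ≈ 0.20539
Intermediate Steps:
j = 143 (j = Add(-365, 508) = 143)
Function('B')(I, F) = Mul(F, I)
Function('f')(S) = -6 (Function('f')(S) = Add(-6, Add(S, Mul(-1, S))) = Add(-6, 0) = -6)
Mul(Add(j, Function('H')(-21)), Pow(Add(Mul(Mul(-5, -15), Function('B')(2, 4)), Function('f')(-58)), -1)) = Mul(Add(143, -21), Pow(Add(Mul(Mul(-5, -15), Mul(4, 2)), -6), -1)) = Mul(122, Pow(Add(Mul(75, 8), -6), -1)) = Mul(122, Pow(Add(600, -6), -1)) = Mul(122, Pow(594, -1)) = Mul(122, Rational(1, 594)) = Rational(61, 297)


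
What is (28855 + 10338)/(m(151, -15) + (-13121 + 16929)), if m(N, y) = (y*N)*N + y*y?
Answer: -39193/337982 ≈ -0.11596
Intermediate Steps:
m(N, y) = y² + y*N² (m(N, y) = (N*y)*N + y² = y*N² + y² = y² + y*N²)
(28855 + 10338)/(m(151, -15) + (-13121 + 16929)) = (28855 + 10338)/(-15*(-15 + 151²) + (-13121 + 16929)) = 39193/(-15*(-15 + 22801) + 3808) = 39193/(-15*22786 + 3808) = 39193/(-341790 + 3808) = 39193/(-337982) = 39193*(-1/337982) = -39193/337982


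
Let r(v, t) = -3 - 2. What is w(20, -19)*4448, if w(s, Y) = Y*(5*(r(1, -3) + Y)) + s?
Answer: 10230400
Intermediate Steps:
r(v, t) = -5
w(s, Y) = s + Y*(-25 + 5*Y) (w(s, Y) = Y*(5*(-5 + Y)) + s = Y*(-25 + 5*Y) + s = s + Y*(-25 + 5*Y))
w(20, -19)*4448 = (20 - 25*(-19) + 5*(-19)**2)*4448 = (20 + 475 + 5*361)*4448 = (20 + 475 + 1805)*4448 = 2300*4448 = 10230400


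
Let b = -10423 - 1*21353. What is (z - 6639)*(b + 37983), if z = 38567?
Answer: 198177096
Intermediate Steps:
b = -31776 (b = -10423 - 21353 = -31776)
(z - 6639)*(b + 37983) = (38567 - 6639)*(-31776 + 37983) = 31928*6207 = 198177096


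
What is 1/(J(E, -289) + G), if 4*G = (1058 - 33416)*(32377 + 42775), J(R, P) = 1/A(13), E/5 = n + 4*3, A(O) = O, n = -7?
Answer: -13/7903247351 ≈ -1.6449e-9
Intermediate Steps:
E = 25 (E = 5*(-7 + 4*3) = 5*(-7 + 12) = 5*5 = 25)
J(R, P) = 1/13
G = -607942104 (G = ((1058 - 33416)*(32377 + 42775))/4 = (-32358*75152)/4 = (¼)*(-2431768416) = -607942104)
1/(J(E, -289) + G) = 1/(1/13 - 607942104) = 1/(-7903247351/13) = -13/7903247351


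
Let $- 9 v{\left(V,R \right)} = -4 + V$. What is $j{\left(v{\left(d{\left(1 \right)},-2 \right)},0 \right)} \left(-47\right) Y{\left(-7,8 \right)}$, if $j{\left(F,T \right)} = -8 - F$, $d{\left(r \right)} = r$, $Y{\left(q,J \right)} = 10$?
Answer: $\frac{11750}{3} \approx 3916.7$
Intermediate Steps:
$v{\left(V,R \right)} = \frac{4}{9} - \frac{V}{9}$ ($v{\left(V,R \right)} = - \frac{-4 + V}{9} = \frac{4}{9} - \frac{V}{9}$)
$j{\left(v{\left(d{\left(1 \right)},-2 \right)},0 \right)} \left(-47\right) Y{\left(-7,8 \right)} = \left(-8 - \left(\frac{4}{9} - \frac{1}{9}\right)\right) \left(-47\right) 10 = \left(-8 - \frac{1}{3}\right) \left(-47\right) 10 = \left(- \frac{25}{3}\right) \left(-47\right) 10 = \frac{1175}{3} \cdot 10 = \frac{11750}{3}$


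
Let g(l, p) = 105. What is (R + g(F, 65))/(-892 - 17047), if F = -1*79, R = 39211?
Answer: -39316/17939 ≈ -2.1917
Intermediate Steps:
F = -79
(R + g(F, 65))/(-892 - 17047) = (39211 + 105)/(-892 - 17047) = 39316/(-17939) = 39316*(-1/17939) = -39316/17939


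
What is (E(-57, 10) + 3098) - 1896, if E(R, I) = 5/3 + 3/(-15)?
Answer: 18052/15 ≈ 1203.5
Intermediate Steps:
E(R, I) = 22/15 (E(R, I) = 5*(⅓) + 3*(-1/15) = 5/3 - ⅕ = 22/15)
(E(-57, 10) + 3098) - 1896 = (22/15 + 3098) - 1896 = 46492/15 - 1896 = 18052/15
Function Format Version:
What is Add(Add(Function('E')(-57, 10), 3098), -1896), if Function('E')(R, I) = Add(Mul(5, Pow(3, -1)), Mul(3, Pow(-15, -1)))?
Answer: Rational(18052, 15) ≈ 1203.5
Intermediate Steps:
Function('E')(R, I) = Rational(22, 15) (Function('E')(R, I) = Add(Mul(5, Rational(1, 3)), Mul(3, Rational(-1, 15))) = Add(Rational(5, 3), Rational(-1, 5)) = Rational(22, 15))
Add(Add(Function('E')(-57, 10), 3098), -1896) = Add(Add(Rational(22, 15), 3098), -1896) = Add(Rational(46492, 15), -1896) = Rational(18052, 15)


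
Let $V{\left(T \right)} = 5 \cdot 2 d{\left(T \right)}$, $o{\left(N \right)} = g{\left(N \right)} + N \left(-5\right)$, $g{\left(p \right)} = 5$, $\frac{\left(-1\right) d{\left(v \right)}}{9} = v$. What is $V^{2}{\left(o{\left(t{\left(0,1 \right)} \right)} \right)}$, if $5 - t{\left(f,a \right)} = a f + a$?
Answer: $1822500$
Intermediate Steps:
$d{\left(v \right)} = - 9 v$
$t{\left(f,a \right)} = 5 - a - a f$ ($t{\left(f,a \right)} = 5 - \left(a f + a\right) = 5 - \left(a + a f\right) = 5 - a - a f$)
$o{\left(N \right)} = 5 - 5 N$ ($o{\left(N \right)} = 5 + N \left(-5\right) = 5 - 5 N$)
$V{\left(T \right)} = - 90 T$ ($V{\left(T \right)} = 5 \cdot 2 \left(- 9 T\right) = 10 \left(- 9 T\right) = - 90 T$)
$V^{2}{\left(o{\left(t{\left(0,1 \right)} \right)} \right)} = \left(- 90 \left(5 - 5 \left(5 - 1 - 1 \cdot 0\right)\right)\right)^{2} = \left(- 90 \left(5 - 5 \left(5 - 1 + 0\right)\right)\right)^{2} = \left(- 90 \left(5 - 20\right)\right)^{2} = \left(\left(-90\right) \left(-15\right)\right)^{2} = 1350^{2} = 1822500$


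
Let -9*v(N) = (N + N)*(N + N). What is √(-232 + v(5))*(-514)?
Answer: -1028*I*√547/3 ≈ -8014.3*I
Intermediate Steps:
v(N) = -4*N²/9 (v(N) = -(N + N)*(N + N)/9 = -2*N*2*N/9 = -4*N²/9)
√(-232 + v(5))*(-514) = √(-232 - 4/9*5²)*(-514) = √(-232 - 4/9*25)*(-514) = √(-232 - 100/9)*(-514) = √(-2188/9)*(-514) = (2*I*√547/3)*(-514) = -1028*I*√547/3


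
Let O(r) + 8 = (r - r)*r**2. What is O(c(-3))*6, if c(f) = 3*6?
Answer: -48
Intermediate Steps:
c(f) = 18
O(r) = -8 (O(r) = -8 + (r - r)*r**2 = -8 + 0*r**2 = -8 + 0 = -8)
O(c(-3))*6 = -8*6 = -48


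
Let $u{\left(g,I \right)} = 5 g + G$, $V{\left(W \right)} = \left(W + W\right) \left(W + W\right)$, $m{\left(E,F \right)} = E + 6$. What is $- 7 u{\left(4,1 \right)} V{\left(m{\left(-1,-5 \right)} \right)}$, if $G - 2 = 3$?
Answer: $-17500$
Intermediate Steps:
$m{\left(E,F \right)} = 6 + E$
$G = 5$ ($G = 2 + 3 = 5$)
$V{\left(W \right)} = 4 W^{2}$ ($V{\left(W \right)} = 2 W 2 W = 4 W^{2}$)
$u{\left(g,I \right)} = 5 + 5 g$ ($u{\left(g,I \right)} = 5 g + 5 = 5 + 5 g$)
$- 7 u{\left(4,1 \right)} V{\left(m{\left(-1,-5 \right)} \right)} = - 7 \left(5 + 5 \cdot 4\right) 4 \left(6 - 1\right)^{2} = - 7 \left(5 + 20\right) 4 \cdot 5^{2} = \left(-7\right) 25 \cdot 4 \cdot 25 = \left(-175\right) 100 = -17500$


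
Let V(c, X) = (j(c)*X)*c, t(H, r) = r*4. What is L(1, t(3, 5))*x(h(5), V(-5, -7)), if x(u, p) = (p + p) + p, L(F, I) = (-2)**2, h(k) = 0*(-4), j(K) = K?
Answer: -2100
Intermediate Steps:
t(H, r) = 4*r
h(k) = 0
V(c, X) = X*c**2 (V(c, X) = (c*X)*c = (X*c)*c = X*c**2)
L(F, I) = 4
x(u, p) = 3*p (x(u, p) = 2*p + p = 3*p)
L(1, t(3, 5))*x(h(5), V(-5, -7)) = 4*(3*(-7*(-5)**2)) = 4*(3*(-7*25)) = 4*(3*(-175)) = 4*(-525) = -2100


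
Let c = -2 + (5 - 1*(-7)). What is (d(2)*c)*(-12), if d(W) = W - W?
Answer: 0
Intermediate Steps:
c = 10 (c = -2 + (5 + 7) = -2 + 12 = 10)
d(W) = 0
(d(2)*c)*(-12) = (0*10)*(-12) = 0*(-12) = 0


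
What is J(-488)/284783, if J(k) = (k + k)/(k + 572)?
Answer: -244/5980443 ≈ -4.0800e-5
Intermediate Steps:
J(k) = 2*k/(572 + k) (J(k) = (2*k)/(572 + k) = 2*k/(572 + k))
J(-488)/284783 = (2*(-488)/(572 - 488))/284783 = (2*(-488)/84)*(1/284783) = (2*(-488)*(1/84))*(1/284783) = -244/21*1/284783 = -244/5980443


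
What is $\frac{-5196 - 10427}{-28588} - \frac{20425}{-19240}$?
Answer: $\frac{44224821}{27501656} \approx 1.6081$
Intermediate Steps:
$\frac{-5196 - 10427}{-28588} - \frac{20425}{-19240} = \left(-15623\right) \left(- \frac{1}{28588}\right) - - \frac{4085}{3848} = \frac{15623}{28588} + \frac{4085}{3848} = \frac{44224821}{27501656}$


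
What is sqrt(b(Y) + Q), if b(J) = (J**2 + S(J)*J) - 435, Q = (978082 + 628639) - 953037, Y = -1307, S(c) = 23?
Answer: sqrt(2331437) ≈ 1526.9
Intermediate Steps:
Q = 653684 (Q = 1606721 - 953037 = 653684)
b(J) = -435 + J**2 + 23*J (b(J) = (J**2 + 23*J) - 435 = -435 + J**2 + 23*J)
sqrt(b(Y) + Q) = sqrt((-435 + (-1307)**2 + 23*(-1307)) + 653684) = sqrt((-435 + 1708249 - 30061) + 653684) = sqrt(1677753 + 653684) = sqrt(2331437)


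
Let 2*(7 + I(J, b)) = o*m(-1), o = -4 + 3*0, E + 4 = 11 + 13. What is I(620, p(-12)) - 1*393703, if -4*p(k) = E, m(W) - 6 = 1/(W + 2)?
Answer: -393724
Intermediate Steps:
m(W) = 6 + 1/(2 + W) (m(W) = 6 + 1/(W + 2) = 6 + 1/(2 + W))
E = 20 (E = -4 + (11 + 13) = -4 + 24 = 20)
p(k) = -5 (p(k) = -¼*20 = -5)
o = -4 (o = -4 + 0 = -4)
I(J, b) = -21 (I(J, b) = -7 + (-4*(13 + 6*(-1))/(2 - 1))/2 = -7 + (-4*(13 - 6)/1)/2 = -7 + (-4*7)/2 = -7 + (½)*(-28) = -7 - 14 = -21)
I(620, p(-12)) - 1*393703 = -21 - 1*393703 = -21 - 393703 = -393724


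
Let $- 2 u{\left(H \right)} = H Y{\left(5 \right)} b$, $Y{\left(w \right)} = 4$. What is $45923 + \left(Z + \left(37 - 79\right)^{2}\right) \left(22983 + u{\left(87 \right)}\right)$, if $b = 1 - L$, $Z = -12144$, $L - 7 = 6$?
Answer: $-260191057$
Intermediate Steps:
$L = 13$ ($L = 7 + 6 = 13$)
$b = -12$ ($b = 1 - 13 = -12$)
$u{\left(H \right)} = 24 H$ ($u{\left(H \right)} = - \frac{H 4 \left(-12\right)}{2} = - \frac{4 H \left(-12\right)}{2} = - \frac{\left(-48\right) H}{2} = 24 H$)
$45923 + \left(Z + \left(37 - 79\right)^{2}\right) \left(22983 + u{\left(87 \right)}\right) = 45923 + \left(-12144 + \left(37 - 79\right)^{2}\right) \left(22983 + 24 \cdot 87\right) = 45923 + \left(-12144 + \left(-42\right)^{2}\right) \left(22983 + 2088\right) = 45923 + \left(-12144 + 1764\right) 25071 = 45923 - 260236980 = -260191057$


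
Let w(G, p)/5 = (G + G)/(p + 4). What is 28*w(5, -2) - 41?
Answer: 659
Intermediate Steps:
w(G, p) = 10*G/(4 + p) (w(G, p) = 5*((G + G)/(p + 4)) = 5*((2*G)/(4 + p)) = 5*(2*G/(4 + p)) = 10*G/(4 + p))
28*w(5, -2) - 41 = 28*(10*5/(4 - 2)) - 41 = 28*(10*5/2) - 41 = 28*(10*5*(½)) - 41 = 28*25 - 41 = 700 - 41 = 659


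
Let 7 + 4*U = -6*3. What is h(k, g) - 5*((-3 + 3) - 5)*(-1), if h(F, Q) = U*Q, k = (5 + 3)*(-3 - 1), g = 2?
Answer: -75/2 ≈ -37.500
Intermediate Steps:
k = -32 (k = 8*(-4) = -32)
U = -25/4 (U = -7/4 + (-6*3)/4 = -7/4 + (1/4)*(-18) = -7/4 - 9/2 = -25/4 ≈ -6.2500)
h(F, Q) = -25*Q/4
h(k, g) - 5*((-3 + 3) - 5)*(-1) = -25/4*2 - 5*((-3 + 3) - 5)*(-1) = -25/2 - 5*(0 - 5)*(-1) = -25/2 - (-25)*(-1) = -25/2 - 5*5 = -25/2 - 25 = -75/2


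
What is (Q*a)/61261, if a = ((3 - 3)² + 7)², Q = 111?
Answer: 5439/61261 ≈ 0.088784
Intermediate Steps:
a = 49 (a = (0² + 7)² = (0 + 7)² = 7² = 49)
(Q*a)/61261 = (111*49)/61261 = 5439*(1/61261) = 5439/61261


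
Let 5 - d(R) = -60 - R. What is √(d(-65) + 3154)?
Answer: √3154 ≈ 56.160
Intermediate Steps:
d(R) = 65 + R (d(R) = 5 - (-60 - R) = 5 + (60 + R) = 65 + R)
√(d(-65) + 3154) = √((65 - 65) + 3154) = √(0 + 3154) = √3154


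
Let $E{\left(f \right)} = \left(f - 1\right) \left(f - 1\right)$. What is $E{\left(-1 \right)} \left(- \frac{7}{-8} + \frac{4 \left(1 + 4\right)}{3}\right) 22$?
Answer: $\frac{1991}{3} \approx 663.67$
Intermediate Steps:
$E{\left(f \right)} = \left(-1 + f\right)^{2}$ ($E{\left(f \right)} = \left(-1 + f\right) \left(-1 + f\right) = \left(-1 + f\right)^{2}$)
$E{\left(-1 \right)} \left(- \frac{7}{-8} + \frac{4 \left(1 + 4\right)}{3}\right) 22 = \left(-1 - 1\right)^{2} \left(- \frac{7}{-8} + \frac{4 \left(1 + 4\right)}{3}\right) 22 = \left(-2\right)^{2} \left(\left(-7\right) \left(- \frac{1}{8}\right) + 4 \cdot 5 \cdot \frac{1}{3}\right) 22 = 4 \left(\frac{7}{8} + 20 \cdot \frac{1}{3}\right) 22 = 4 \left(\frac{7}{8} + \frac{20}{3}\right) 22 = 4 \cdot \frac{181}{24} \cdot 22 = \frac{181}{6} \cdot 22 = \frac{1991}{3}$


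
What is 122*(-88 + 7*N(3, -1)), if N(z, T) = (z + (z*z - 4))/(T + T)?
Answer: -14152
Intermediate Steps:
N(z, T) = (-4 + z + z²)/(2*T) (N(z, T) = (z + (z² - 4))/((2*T)) = (z + (-4 + z²))*(1/(2*T)) = (-4 + z + z²)*(1/(2*T)) = (-4 + z + z²)/(2*T))
122*(-88 + 7*N(3, -1)) = 122*(-88 + 7*((½)*(-4 + 3 + 3²)/(-1))) = 122*(-88 + 7*((½)*(-1)*(-4 + 3 + 9))) = 122*(-88 + 7*((½)*(-1)*8)) = 122*(-88 + 7*(-4)) = 122*(-88 - 28) = 122*(-116) = -14152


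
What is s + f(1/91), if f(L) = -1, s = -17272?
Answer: -17273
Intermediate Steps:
s + f(1/91) = -17272 - 1 = -17273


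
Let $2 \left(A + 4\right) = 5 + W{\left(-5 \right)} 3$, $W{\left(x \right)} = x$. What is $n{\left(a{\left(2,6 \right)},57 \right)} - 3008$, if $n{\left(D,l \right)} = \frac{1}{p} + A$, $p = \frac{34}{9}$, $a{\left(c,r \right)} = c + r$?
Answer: $- \frac{102569}{34} \approx -3016.7$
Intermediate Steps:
$p = \frac{34}{9}$ ($p = 34 \cdot \frac{1}{9} = \frac{34}{9} \approx 3.7778$)
$A = -9$ ($A = -4 + \frac{5 - 15}{2} = -4 + \frac{1}{2} \left(-10\right) = -4 - 5 = -9$)
$n{\left(D,l \right)} = - \frac{297}{34}$ ($n{\left(D,l \right)} = \frac{1}{\frac{34}{9}} - 9 = \frac{9}{34} - 9 = - \frac{297}{34}$)
$n{\left(a{\left(2,6 \right)},57 \right)} - 3008 = - \frac{297}{34} - 3008 = - \frac{102569}{34}$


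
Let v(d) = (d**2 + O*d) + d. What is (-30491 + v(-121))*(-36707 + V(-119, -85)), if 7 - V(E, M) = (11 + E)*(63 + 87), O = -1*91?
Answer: 101680000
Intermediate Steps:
O = -91
v(d) = d**2 - 90*d (v(d) = (d**2 - 91*d) + d = d**2 - 90*d)
V(E, M) = -1643 - 150*E (V(E, M) = 7 - (11 + E)*(63 + 87) = 7 - (11 + E)*150 = 7 - (1650 + 150*E) = 7 + (-1650 - 150*E) = -1643 - 150*E)
(-30491 + v(-121))*(-36707 + V(-119, -85)) = (-30491 - 121*(-90 - 121))*(-36707 + (-1643 - 150*(-119))) = (-30491 - 121*(-211))*(-36707 + (-1643 + 17850)) = (-30491 + 25531)*(-36707 + 16207) = -4960*(-20500) = 101680000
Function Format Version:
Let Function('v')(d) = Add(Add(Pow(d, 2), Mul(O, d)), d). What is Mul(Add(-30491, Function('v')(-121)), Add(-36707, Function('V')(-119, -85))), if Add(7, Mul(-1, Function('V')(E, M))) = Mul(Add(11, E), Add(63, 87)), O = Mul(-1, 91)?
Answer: 101680000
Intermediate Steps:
O = -91
Function('v')(d) = Add(Pow(d, 2), Mul(-90, d)) (Function('v')(d) = Add(Add(Pow(d, 2), Mul(-91, d)), d) = Add(Pow(d, 2), Mul(-90, d)))
Function('V')(E, M) = Add(-1643, Mul(-150, E)) (Function('V')(E, M) = Add(7, Mul(-1, Mul(Add(11, E), Add(63, 87)))) = Add(7, Mul(-1, Mul(Add(11, E), 150))) = Add(7, Mul(-1, Add(1650, Mul(150, E)))) = Add(7, Add(-1650, Mul(-150, E))) = Add(-1643, Mul(-150, E)))
Mul(Add(-30491, Function('v')(-121)), Add(-36707, Function('V')(-119, -85))) = Mul(Add(-30491, Mul(-121, Add(-90, -121))), Add(-36707, Add(-1643, Mul(-150, -119)))) = Mul(Add(-30491, Mul(-121, -211)), Add(-36707, Add(-1643, 17850))) = Mul(Add(-30491, 25531), Add(-36707, 16207)) = Mul(-4960, -20500) = 101680000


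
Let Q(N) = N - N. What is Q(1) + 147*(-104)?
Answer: -15288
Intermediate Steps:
Q(N) = 0
Q(1) + 147*(-104) = 0 + 147*(-104) = 0 - 15288 = -15288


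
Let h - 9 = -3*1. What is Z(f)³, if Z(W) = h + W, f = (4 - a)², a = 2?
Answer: 1000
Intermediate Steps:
h = 6 (h = 9 - 3*1 = 9 - 3 = 6)
f = 4 (f = (4 - 1*2)² = (4 - 2)² = 2² = 4)
Z(W) = 6 + W
Z(f)³ = (6 + 4)³ = 10³ = 1000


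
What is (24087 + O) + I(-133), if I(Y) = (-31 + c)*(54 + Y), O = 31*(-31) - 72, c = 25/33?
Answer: 839624/33 ≈ 25443.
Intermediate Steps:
c = 25/33 (c = 25*(1/33) = 25/33 ≈ 0.75758)
O = -1033 (O = -961 - 72 = -1033)
I(Y) = -17964/11 - 998*Y/33 (I(Y) = (-31 + 25/33)*(54 + Y) = -998*(54 + Y)/33 = -17964/11 - 998*Y/33)
(24087 + O) + I(-133) = (24087 - 1033) + (-17964/11 - 998/33*(-133)) = 23054 + (-17964/11 + 132734/33) = 23054 + 78842/33 = 839624/33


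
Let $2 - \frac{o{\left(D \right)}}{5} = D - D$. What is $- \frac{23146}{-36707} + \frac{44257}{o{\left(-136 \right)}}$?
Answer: $\frac{22884129}{5170} \approx 4426.3$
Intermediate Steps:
$o{\left(D \right)} = 10$ ($o{\left(D \right)} = 10 - 5 \left(D - D\right) = 10 - 0 = 10 + 0 = 10$)
$- \frac{23146}{-36707} + \frac{44257}{o{\left(-136 \right)}} = - \frac{23146}{-36707} + \frac{44257}{10} = \left(-23146\right) \left(- \frac{1}{36707}\right) + 44257 \cdot \frac{1}{10} = \frac{326}{517} + \frac{44257}{10} = \frac{22884129}{5170}$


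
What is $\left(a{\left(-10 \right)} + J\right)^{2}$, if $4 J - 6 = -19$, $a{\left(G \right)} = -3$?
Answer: $\frac{625}{16} \approx 39.063$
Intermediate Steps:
$J = - \frac{13}{4}$ ($J = \frac{3}{2} + \frac{1}{4} \left(-19\right) = \frac{3}{2} - \frac{19}{4} = - \frac{13}{4} \approx -3.25$)
$\left(a{\left(-10 \right)} + J\right)^{2} = \left(-3 - \frac{13}{4}\right)^{2} = \left(- \frac{25}{4}\right)^{2} = \frac{625}{16}$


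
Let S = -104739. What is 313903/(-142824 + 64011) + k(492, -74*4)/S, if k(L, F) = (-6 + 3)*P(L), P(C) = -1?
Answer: -10959374252/2751598269 ≈ -3.9829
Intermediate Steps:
k(L, F) = 3 (k(L, F) = (-6 + 3)*(-1) = -3*(-1) = 3)
313903/(-142824 + 64011) + k(492, -74*4)/S = 313903/(-142824 + 64011) + 3/(-104739) = 313903/(-78813) + 3*(-1/104739) = 313903*(-1/78813) - 1/34913 = -313903/78813 - 1/34913 = -10959374252/2751598269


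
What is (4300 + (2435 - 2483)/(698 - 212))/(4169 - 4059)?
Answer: 174146/4455 ≈ 39.090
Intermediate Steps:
(4300 + (2435 - 2483)/(698 - 212))/(4169 - 4059) = (4300 - 48/486)/110 = (4300 - 48*1/486)*(1/110) = (4300 - 8/81)*(1/110) = (348292/81)*(1/110) = 174146/4455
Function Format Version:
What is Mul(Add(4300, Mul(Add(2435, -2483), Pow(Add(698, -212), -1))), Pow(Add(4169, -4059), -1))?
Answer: Rational(174146, 4455) ≈ 39.090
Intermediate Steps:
Mul(Add(4300, Mul(Add(2435, -2483), Pow(Add(698, -212), -1))), Pow(Add(4169, -4059), -1)) = Mul(Add(4300, Mul(-48, Pow(486, -1))), Pow(110, -1)) = Mul(Add(4300, Mul(-48, Rational(1, 486))), Rational(1, 110)) = Mul(Add(4300, Rational(-8, 81)), Rational(1, 110)) = Mul(Rational(348292, 81), Rational(1, 110)) = Rational(174146, 4455)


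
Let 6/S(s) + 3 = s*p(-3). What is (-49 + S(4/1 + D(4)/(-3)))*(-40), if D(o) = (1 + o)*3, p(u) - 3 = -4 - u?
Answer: 2008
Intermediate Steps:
p(u) = -1 - u (p(u) = 3 + (-4 - u) = -1 - u)
D(o) = 3 + 3*o
S(s) = 6/(-3 + 2*s) (S(s) = 6/(-3 + s*(-1 - 1*(-3))) = 6/(-3 + s*(-1 + 3)) = 6/(-3 + s*2) = 6/(-3 + 2*s))
(-49 + S(4/1 + D(4)/(-3)))*(-40) = (-49 + 6/(-3 + 2*(4/1 + (3 + 3*4)/(-3))))*(-40) = (-49 + 6/(-3 + 2*(4*1 + (3 + 12)*(-⅓))))*(-40) = (-49 + 6/(-3 + 2*(4 + 15*(-⅓))))*(-40) = (-49 + 6/(-3 + 2*(4 - 5)))*(-40) = (-49 + 6/(-3 + 2*(-1)))*(-40) = (-49 + 6/(-3 - 2))*(-40) = (-49 + 6/(-5))*(-40) = (-49 + 6*(-⅕))*(-40) = (-49 - 6/5)*(-40) = -251/5*(-40) = 2008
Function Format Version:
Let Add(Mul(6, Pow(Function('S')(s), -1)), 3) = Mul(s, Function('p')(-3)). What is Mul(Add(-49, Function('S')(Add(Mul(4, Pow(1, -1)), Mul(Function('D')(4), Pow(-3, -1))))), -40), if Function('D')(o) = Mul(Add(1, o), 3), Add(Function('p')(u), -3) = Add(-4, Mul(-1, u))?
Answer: 2008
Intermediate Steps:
Function('p')(u) = Add(-1, Mul(-1, u)) (Function('p')(u) = Add(3, Add(-4, Mul(-1, u))) = Add(-1, Mul(-1, u)))
Function('D')(o) = Add(3, Mul(3, o))
Function('S')(s) = Mul(6, Pow(Add(-3, Mul(2, s)), -1)) (Function('S')(s) = Mul(6, Pow(Add(-3, Mul(s, Add(-1, Mul(-1, -3)))), -1)) = Mul(6, Pow(Add(-3, Mul(s, Add(-1, 3))), -1)) = Mul(6, Pow(Add(-3, Mul(s, 2)), -1)) = Mul(6, Pow(Add(-3, Mul(2, s)), -1)))
Mul(Add(-49, Function('S')(Add(Mul(4, Pow(1, -1)), Mul(Function('D')(4), Pow(-3, -1))))), -40) = Mul(Add(-49, Mul(6, Pow(Add(-3, Mul(2, Add(Mul(4, Pow(1, -1)), Mul(Add(3, Mul(3, 4)), Pow(-3, -1))))), -1))), -40) = Mul(Add(-49, Mul(6, Pow(Add(-3, Mul(2, Add(Mul(4, 1), Mul(Add(3, 12), Rational(-1, 3))))), -1))), -40) = Mul(Add(-49, Mul(6, Pow(Add(-3, Mul(2, Add(4, Mul(15, Rational(-1, 3))))), -1))), -40) = Mul(Add(-49, Mul(6, Pow(Add(-3, Mul(2, Add(4, -5))), -1))), -40) = Mul(Add(-49, Mul(6, Pow(Add(-3, Mul(2, -1)), -1))), -40) = Mul(Add(-49, Mul(6, Pow(Add(-3, -2), -1))), -40) = Mul(Add(-49, Mul(6, Pow(-5, -1))), -40) = Mul(Add(-49, Mul(6, Rational(-1, 5))), -40) = Mul(Add(-49, Rational(-6, 5)), -40) = Mul(Rational(-251, 5), -40) = 2008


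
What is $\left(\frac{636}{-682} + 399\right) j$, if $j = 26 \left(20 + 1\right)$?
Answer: $\frac{74114586}{341} \approx 2.1734 \cdot 10^{5}$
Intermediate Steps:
$j = 546$ ($j = 26 \cdot 21 = 546$)
$\left(\frac{636}{-682} + 399\right) j = \left(\frac{636}{-682} + 399\right) 546 = \left(636 \left(- \frac{1}{682}\right) + 399\right) 546 = \left(- \frac{318}{341} + 399\right) 546 = \frac{135741}{341} \cdot 546 = \frac{74114586}{341}$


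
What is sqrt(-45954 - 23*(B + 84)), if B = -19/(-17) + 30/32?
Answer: I*sqrt(221643433)/68 ≈ 218.94*I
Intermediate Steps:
B = 559/272 (B = -19*(-1/17) + 30*(1/32) = 19/17 + 15/16 = 559/272 ≈ 2.0551)
sqrt(-45954 - 23*(B + 84)) = sqrt(-45954 - 23*(559/272 + 84)) = sqrt(-45954 - 23*23407/272) = sqrt(-45954 - 538361/272) = sqrt(-13037849/272) = I*sqrt(221643433)/68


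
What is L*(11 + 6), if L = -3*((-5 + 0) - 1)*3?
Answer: 918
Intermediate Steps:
L = 54 (L = -3*(-5 - 1)*3 = -3*(-6)*3 = 18*3 = 54)
L*(11 + 6) = 54*(11 + 6) = 54*17 = 918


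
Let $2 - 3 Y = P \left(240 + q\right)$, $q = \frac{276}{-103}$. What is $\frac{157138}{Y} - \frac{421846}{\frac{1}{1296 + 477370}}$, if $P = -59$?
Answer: $- \frac{145627312857902815}{721201} \approx -2.0192 \cdot 10^{11}$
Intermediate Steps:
$q = - \frac{276}{103}$ ($q = 276 \left(- \frac{1}{103}\right) = - \frac{276}{103} \approx -2.6796$)
$Y = \frac{1442402}{309}$ ($Y = \frac{2}{3} - \frac{\left(-59\right) \left(240 - \frac{276}{103}\right)}{3} = \frac{2}{3} - \frac{\left(-59\right) \frac{24444}{103}}{3} = \frac{2}{3} - - \frac{480732}{103} = \frac{2}{3} + \frac{480732}{103} = \frac{1442402}{309} \approx 4668.0$)
$\frac{157138}{Y} - \frac{421846}{\frac{1}{1296 + 477370}} = \frac{157138}{\frac{1442402}{309}} - \frac{421846}{\frac{1}{1296 + 477370}} = 157138 \cdot \frac{309}{1442402} - \frac{421846}{\frac{1}{478666}} = \frac{24277821}{721201} - 421846 \frac{1}{\frac{1}{478666}} = \frac{24277821}{721201} - 201923337436 = - \frac{145627312857902815}{721201}$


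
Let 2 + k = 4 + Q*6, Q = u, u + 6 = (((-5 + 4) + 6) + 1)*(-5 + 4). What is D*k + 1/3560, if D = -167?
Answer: 41616401/3560 ≈ 11690.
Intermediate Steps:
u = -12 (u = -6 + (((-5 + 4) + 6) + 1)*(-5 + 4) = -6 + ((-1 + 6) + 1)*(-1) = -6 + (5 + 1)*(-1) = -6 + 6*(-1) = -6 - 6 = -12)
Q = -12
k = -70 (k = -2 + (4 - 12*6) = -2 + (4 - 72) = -2 - 68 = -70)
D*k + 1/3560 = -167*(-70) + 1/3560 = 11690 + 1/3560 = 41616401/3560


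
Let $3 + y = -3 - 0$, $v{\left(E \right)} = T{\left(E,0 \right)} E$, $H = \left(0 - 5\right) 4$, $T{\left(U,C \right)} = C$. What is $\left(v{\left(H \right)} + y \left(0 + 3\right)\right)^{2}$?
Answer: $324$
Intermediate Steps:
$H = -20$ ($H = \left(-5\right) 4 = -20$)
$v{\left(E \right)} = 0$ ($v{\left(E \right)} = 0 E = 0$)
$y = -6$ ($y = -3 - 3 = -6$)
$\left(v{\left(H \right)} + y \left(0 + 3\right)\right)^{2} = \left(0 - 6 \left(0 + 3\right)\right)^{2} = \left(0 - 18\right)^{2} = \left(-18\right)^{2} = 324$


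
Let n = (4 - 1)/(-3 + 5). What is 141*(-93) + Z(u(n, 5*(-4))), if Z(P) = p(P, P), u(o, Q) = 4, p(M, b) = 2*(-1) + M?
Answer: -13111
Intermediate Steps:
p(M, b) = -2 + M
n = 3/2 ≈ 1.5000
Z(P) = -2 + P
141*(-93) + Z(u(n, 5*(-4))) = 141*(-93) + (-2 + 4) = -13113 + 2 = -13111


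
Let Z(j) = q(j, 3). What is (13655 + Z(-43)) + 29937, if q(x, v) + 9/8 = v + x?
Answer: 348407/8 ≈ 43551.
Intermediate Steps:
q(x, v) = -9/8 + v + x (q(x, v) = -9/8 + (v + x) = -9/8 + v + x)
Z(j) = 15/8 + j (Z(j) = -9/8 + 3 + j = 15/8 + j)
(13655 + Z(-43)) + 29937 = (13655 + (15/8 - 43)) + 29937 = (13655 - 329/8) + 29937 = 108911/8 + 29937 = 348407/8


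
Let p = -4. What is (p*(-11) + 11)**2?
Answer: 3025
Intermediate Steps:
(p*(-11) + 11)**2 = (-4*(-11) + 11)**2 = (44 + 11)**2 = 55**2 = 3025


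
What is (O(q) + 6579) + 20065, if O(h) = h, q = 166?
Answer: 26810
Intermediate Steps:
(O(q) + 6579) + 20065 = (166 + 6579) + 20065 = 6745 + 20065 = 26810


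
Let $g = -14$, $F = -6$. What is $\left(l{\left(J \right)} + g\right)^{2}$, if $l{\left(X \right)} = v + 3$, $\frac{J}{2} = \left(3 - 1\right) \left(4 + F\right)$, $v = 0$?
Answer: $121$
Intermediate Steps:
$J = -8$ ($J = 2 \left(3 - 1\right) \left(4 - 6\right) = 2 \cdot 2 \left(-2\right) = 2 \left(-4\right) = -8$)
$l{\left(X \right)} = 3$ ($l{\left(X \right)} = 0 + 3 = 3$)
$\left(l{\left(J \right)} + g\right)^{2} = \left(3 - 14\right)^{2} = \left(-11\right)^{2} = 121$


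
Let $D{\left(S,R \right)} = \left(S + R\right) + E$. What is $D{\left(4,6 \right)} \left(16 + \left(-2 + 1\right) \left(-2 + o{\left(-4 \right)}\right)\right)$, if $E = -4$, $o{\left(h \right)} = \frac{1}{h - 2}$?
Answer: $109$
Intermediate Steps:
$o{\left(h \right)} = \frac{1}{-2 + h}$
$D{\left(S,R \right)} = -4 + R + S$ ($D{\left(S,R \right)} = \left(S + R\right) - 4 = \left(R + S\right) - 4 = -4 + R + S$)
$D{\left(4,6 \right)} \left(16 + \left(-2 + 1\right) \left(-2 + o{\left(-4 \right)}\right)\right) = \left(-4 + 6 + 4\right) \left(16 + \left(-2 + 1\right) \left(-2 + \frac{1}{-2 - 4}\right)\right) = 6 \left(16 - \left(-2 + \frac{1}{-6}\right)\right) = 6 \left(16 - \left(-2 - \frac{1}{6}\right)\right) = 6 \left(16 - - \frac{13}{6}\right) = 6 \left(16 + \frac{13}{6}\right) = 6 \cdot \frac{109}{6} = 109$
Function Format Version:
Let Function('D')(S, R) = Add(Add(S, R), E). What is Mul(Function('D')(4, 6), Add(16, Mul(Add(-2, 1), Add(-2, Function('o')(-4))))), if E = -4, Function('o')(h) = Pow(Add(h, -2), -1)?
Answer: 109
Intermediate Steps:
Function('o')(h) = Pow(Add(-2, h), -1)
Function('D')(S, R) = Add(-4, R, S) (Function('D')(S, R) = Add(Add(S, R), -4) = Add(Add(R, S), -4) = Add(-4, R, S))
Mul(Function('D')(4, 6), Add(16, Mul(Add(-2, 1), Add(-2, Function('o')(-4))))) = Mul(Add(-4, 6, 4), Add(16, Mul(Add(-2, 1), Add(-2, Pow(Add(-2, -4), -1))))) = Mul(6, Add(16, Mul(-1, Add(-2, Pow(-6, -1))))) = Mul(6, Add(16, Mul(-1, Add(-2, Rational(-1, 6))))) = Mul(6, Add(16, Mul(-1, Rational(-13, 6)))) = Mul(6, Add(16, Rational(13, 6))) = Mul(6, Rational(109, 6)) = 109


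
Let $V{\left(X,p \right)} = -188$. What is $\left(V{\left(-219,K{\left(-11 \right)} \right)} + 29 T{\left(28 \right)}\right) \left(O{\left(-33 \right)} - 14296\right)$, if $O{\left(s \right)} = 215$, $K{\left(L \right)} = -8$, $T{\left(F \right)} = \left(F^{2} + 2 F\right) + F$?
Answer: $-351799704$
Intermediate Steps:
$T{\left(F \right)} = F^{2} + 3 F$
$\left(V{\left(-219,K{\left(-11 \right)} \right)} + 29 T{\left(28 \right)}\right) \left(O{\left(-33 \right)} - 14296\right) = \left(-188 + 29 \cdot 28 \left(3 + 28\right)\right) \left(215 - 14296\right) = \left(-188 + 29 \cdot 28 \cdot 31\right) \left(-14081\right) = \left(-188 + 29 \cdot 868\right) \left(-14081\right) = \left(-188 + 25172\right) \left(-14081\right) = 24984 \left(-14081\right) = -351799704$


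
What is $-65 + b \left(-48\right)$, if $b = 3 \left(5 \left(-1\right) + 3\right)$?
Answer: $223$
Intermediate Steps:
$b = -6$ ($b = 3 \left(-5 + 3\right) = 3 \left(-2\right) = -6$)
$-65 + b \left(-48\right) = -65 - -288 = -65 + 288 = 223$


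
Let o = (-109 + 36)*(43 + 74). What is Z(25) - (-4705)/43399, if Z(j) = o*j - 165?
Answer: -9273927605/43399 ≈ -2.1369e+5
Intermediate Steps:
o = -8541 (o = -73*117 = -8541)
Z(j) = -165 - 8541*j (Z(j) = -8541*j - 165 = -165 - 8541*j)
Z(25) - (-4705)/43399 = (-165 - 8541*25) - (-4705)/43399 = (-165 - 213525) - (-4705)/43399 = -213690 - 1*(-4705/43399) = -213690 + 4705/43399 = -9273927605/43399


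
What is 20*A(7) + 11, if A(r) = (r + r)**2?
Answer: 3931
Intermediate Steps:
A(r) = 4*r**2 (A(r) = (2*r)**2 = 4*r**2)
20*A(7) + 11 = 20*(4*7**2) + 11 = 20*(4*49) + 11 = 20*196 + 11 = 3920 + 11 = 3931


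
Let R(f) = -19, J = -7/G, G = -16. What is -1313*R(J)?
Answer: 24947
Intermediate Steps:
J = 7/16 (J = -7/(-16) = -7*(-1/16) = 7/16 ≈ 0.43750)
-1313*R(J) = -1313*(-19) = 24947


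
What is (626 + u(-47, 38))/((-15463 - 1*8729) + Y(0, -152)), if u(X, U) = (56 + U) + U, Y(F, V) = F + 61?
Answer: -758/24131 ≈ -0.031412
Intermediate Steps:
Y(F, V) = 61 + F
u(X, U) = 56 + 2*U
(626 + u(-47, 38))/((-15463 - 1*8729) + Y(0, -152)) = (626 + (56 + 2*38))/((-15463 - 1*8729) + (61 + 0)) = (626 + (56 + 76))/((-15463 - 8729) + 61) = (626 + 132)/(-24192 + 61) = 758/(-24131) = 758*(-1/24131) = -758/24131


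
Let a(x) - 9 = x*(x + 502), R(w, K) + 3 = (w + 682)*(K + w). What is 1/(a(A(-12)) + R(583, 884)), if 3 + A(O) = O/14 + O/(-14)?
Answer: 1/1854264 ≈ 5.3930e-7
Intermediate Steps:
R(w, K) = -3 + (682 + w)*(K + w) (R(w, K) = -3 + (w + 682)*(K + w) = -3 + (682 + w)*(K + w))
A(O) = -3 (A(O) = -3 + (O/14 + O/(-14)) = -3 + (O*(1/14) + O*(-1/14)) = -3 + (O/14 - O/14) = -3 + 0 = -3)
a(x) = 9 + x*(502 + x) (a(x) = 9 + x*(x + 502) = 9 + x*(502 + x))
1/(a(A(-12)) + R(583, 884)) = 1/((9 + (-3)² + 502*(-3)) + (-3 + 583² + 682*884 + 682*583 + 884*583)) = 1/((9 + 9 - 1506) + (-3 + 339889 + 602888 + 397606 + 515372)) = 1/(-1488 + 1855752) = 1/1854264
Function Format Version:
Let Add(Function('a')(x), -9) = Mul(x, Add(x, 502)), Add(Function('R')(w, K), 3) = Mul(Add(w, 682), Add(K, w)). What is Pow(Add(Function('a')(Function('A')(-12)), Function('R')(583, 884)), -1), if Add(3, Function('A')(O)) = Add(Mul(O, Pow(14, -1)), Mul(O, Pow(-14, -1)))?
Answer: Rational(1, 1854264) ≈ 5.3930e-7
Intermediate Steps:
Function('R')(w, K) = Add(-3, Mul(Add(682, w), Add(K, w))) (Function('R')(w, K) = Add(-3, Mul(Add(w, 682), Add(K, w))) = Add(-3, Mul(Add(682, w), Add(K, w))))
Function('A')(O) = -3 (Function('A')(O) = Add(-3, Add(Mul(O, Pow(14, -1)), Mul(O, Pow(-14, -1)))) = Add(-3, Add(Mul(O, Rational(1, 14)), Mul(O, Rational(-1, 14)))) = Add(-3, Add(Mul(Rational(1, 14), O), Mul(Rational(-1, 14), O))) = Add(-3, 0) = -3)
Function('a')(x) = Add(9, Mul(x, Add(502, x))) (Function('a')(x) = Add(9, Mul(x, Add(x, 502))) = Add(9, Mul(x, Add(502, x))))
Pow(Add(Function('a')(Function('A')(-12)), Function('R')(583, 884)), -1) = Pow(Add(Add(9, Pow(-3, 2), Mul(502, -3)), Add(-3, Pow(583, 2), Mul(682, 884), Mul(682, 583), Mul(884, 583))), -1) = Pow(Add(Add(9, 9, -1506), Add(-3, 339889, 602888, 397606, 515372)), -1) = Pow(Add(-1488, 1855752), -1) = Pow(1854264, -1) = Rational(1, 1854264)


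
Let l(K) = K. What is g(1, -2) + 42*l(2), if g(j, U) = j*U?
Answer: 82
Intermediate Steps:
g(j, U) = U*j
g(1, -2) + 42*l(2) = -2*1 + 42*2 = -2 + 84 = 82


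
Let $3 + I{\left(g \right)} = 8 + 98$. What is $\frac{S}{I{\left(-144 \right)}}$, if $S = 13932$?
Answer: $\frac{13932}{103} \approx 135.26$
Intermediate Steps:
$I{\left(g \right)} = 103$ ($I{\left(g \right)} = -3 + \left(8 + 98\right) = -3 + 106 = 103$)
$\frac{S}{I{\left(-144 \right)}} = \frac{13932}{103}$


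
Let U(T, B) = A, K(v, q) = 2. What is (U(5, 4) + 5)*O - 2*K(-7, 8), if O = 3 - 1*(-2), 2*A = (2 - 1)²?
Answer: 47/2 ≈ 23.500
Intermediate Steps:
A = ½ (A = (2 - 1)²/2 = (½)*1² = (½)*1 = ½ ≈ 0.50000)
U(T, B) = ½
O = 5 (O = 3 + 2 = 5)
(U(5, 4) + 5)*O - 2*K(-7, 8) = (½ + 5)*5 - 2*2 = (11/2)*5 - 4 = 55/2 - 4 = 47/2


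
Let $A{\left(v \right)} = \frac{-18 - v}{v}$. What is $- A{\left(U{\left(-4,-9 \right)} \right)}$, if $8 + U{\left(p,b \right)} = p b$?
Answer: $\frac{23}{14} \approx 1.6429$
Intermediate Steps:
$U{\left(p,b \right)} = -8 + b p$ ($U{\left(p,b \right)} = -8 + p b = -8 + b p$)
$A{\left(v \right)} = \frac{-18 - v}{v}$
$- A{\left(U{\left(-4,-9 \right)} \right)} = - \frac{-18 - \left(-8 - -36\right)}{-8 - -36} = - \frac{-18 - \left(-8 + 36\right)}{-8 + 36} = - \frac{-18 - 28}{28} = - \frac{-46}{28} = \left(-1\right) \left(- \frac{23}{14}\right) = \frac{23}{14}$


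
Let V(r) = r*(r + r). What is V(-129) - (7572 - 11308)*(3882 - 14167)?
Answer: -38391478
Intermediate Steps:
V(r) = 2*r² (V(r) = r*(2*r) = 2*r²)
V(-129) - (7572 - 11308)*(3882 - 14167) = 2*(-129)² - (7572 - 11308)*(3882 - 14167) = 2*16641 - (-3736)*(-10285) = 33282 - 1*38424760 = 33282 - 38424760 = -38391478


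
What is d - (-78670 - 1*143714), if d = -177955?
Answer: 44429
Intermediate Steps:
d - (-78670 - 1*143714) = -177955 - (-78670 - 1*143714) = -177955 - (-78670 - 143714) = -177955 - 1*(-222384) = -177955 + 222384 = 44429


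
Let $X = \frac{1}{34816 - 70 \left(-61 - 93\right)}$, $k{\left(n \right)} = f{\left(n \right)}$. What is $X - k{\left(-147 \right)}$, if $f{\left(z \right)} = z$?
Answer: $\frac{6702613}{45596} \approx 147.0$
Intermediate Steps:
$k{\left(n \right)} = n$
$X = \frac{1}{45596}$ ($X = \frac{1}{34816 - -10780} = \frac{1}{34816 + 10780} = \frac{1}{45596} \approx 2.1932 \cdot 10^{-5}$)
$X - k{\left(-147 \right)} = \frac{1}{45596} - -147 = \frac{1}{45596} + 147 = \frac{6702613}{45596}$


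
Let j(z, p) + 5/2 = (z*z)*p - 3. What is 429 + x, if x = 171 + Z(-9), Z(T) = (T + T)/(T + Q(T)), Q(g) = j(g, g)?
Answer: 892236/1487 ≈ 600.02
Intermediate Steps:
j(z, p) = -11/2 + p*z**2 (j(z, p) = -5/2 + ((z*z)*p - 3) = -5/2 + (z**2*p - 3) = -5/2 + (p*z**2 - 3) = -5/2 + (-3 + p*z**2) = -11/2 + p*z**2)
Q(g) = -11/2 + g**3 (Q(g) = -11/2 + g*g**2 = -11/2 + g**3)
Z(T) = 2*T/(-11/2 + T + T**3) (Z(T) = (T + T)/(T + (-11/2 + T**3)) = (2*T)/(-11/2 + T + T**3) = 2*T/(-11/2 + T + T**3))
x = 254313/1487 (x = 171 + 4*(-9)/(-11 + 2*(-9) + 2*(-9)**3) = 171 + 4*(-9)/(-11 - 18 + 2*(-729)) = 171 + 4*(-9)/(-11 - 18 - 1458) = 171 + 4*(-9)/(-1487) = 171 + 4*(-9)*(-1/1487) = 171 + 36/1487 = 254313/1487 ≈ 171.02)
429 + x = 429 + 254313/1487 = 892236/1487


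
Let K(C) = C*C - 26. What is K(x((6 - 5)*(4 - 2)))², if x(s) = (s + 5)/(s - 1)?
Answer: 529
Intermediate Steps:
x(s) = (5 + s)/(-1 + s)
K(C) = -26 + C² (K(C) = C² - 26 = -26 + C²)
K(x((6 - 5)*(4 - 2)))² = (-26 + ((5 + (6 - 5)*(4 - 2))/(-1 + (6 - 5)*(4 - 2)))²)² = (-26 + ((5 + 1*2)/(-1 + 1*2))²)² = (-26 + ((5 + 2)/(-1 + 2))²)² = (-26 + (7/1)²)² = (-26 + (1*7)²)² = (-26 + 7²)² = (-26 + 49)² = 23² = 529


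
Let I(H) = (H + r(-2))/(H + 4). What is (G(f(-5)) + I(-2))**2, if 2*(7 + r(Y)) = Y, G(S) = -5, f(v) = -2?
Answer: 100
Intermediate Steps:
r(Y) = -7 + Y/2
I(H) = (-8 + H)/(4 + H) (I(H) = (H + (-7 + (1/2)*(-2)))/(H + 4) = (H + (-7 - 1))/(4 + H) = (H - 8)/(4 + H) = (-8 + H)/(4 + H))
(G(f(-5)) + I(-2))**2 = (-5 + (-8 - 2)/(4 - 2))**2 = (-5 - 10/2)**2 = (-5 + (1/2)*(-10))**2 = (-5 - 5)**2 = (-10)**2 = 100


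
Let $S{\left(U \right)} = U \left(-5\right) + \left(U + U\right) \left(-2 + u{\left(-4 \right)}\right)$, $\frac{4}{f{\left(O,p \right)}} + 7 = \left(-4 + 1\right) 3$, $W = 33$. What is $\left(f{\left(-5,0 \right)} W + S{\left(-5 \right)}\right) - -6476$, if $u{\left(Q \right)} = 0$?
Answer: $\frac{26051}{4} \approx 6512.8$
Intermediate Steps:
$f{\left(O,p \right)} = - \frac{1}{4}$ ($f{\left(O,p \right)} = \frac{4}{-7 + \left(-4 + 1\right) 3} = \frac{4}{-7 - 9} = \frac{4}{-16} = 4 \left(- \frac{1}{16}\right) = - \frac{1}{4}$)
$S{\left(U \right)} = - 9 U$ ($S{\left(U \right)} = U \left(-5\right) + \left(U + U\right) \left(-2 + 0\right) = - 5 U + 2 U \left(-2\right) = - 5 U - 4 U = - 9 U$)
$\left(f{\left(-5,0 \right)} W + S{\left(-5 \right)}\right) - -6476 = \left(\left(- \frac{1}{4}\right) 33 - -45\right) - -6476 = \left(- \frac{33}{4} + 45\right) + 6476 = \frac{147}{4} + 6476 = \frac{26051}{4}$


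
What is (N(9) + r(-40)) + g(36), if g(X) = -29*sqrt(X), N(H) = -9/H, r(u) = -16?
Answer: -191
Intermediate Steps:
(N(9) + r(-40)) + g(36) = (-9/9 - 16) - 29*sqrt(36) = (-9*1/9 - 16) - 29*6 = (-1 - 16) - 174 = -17 - 174 = -191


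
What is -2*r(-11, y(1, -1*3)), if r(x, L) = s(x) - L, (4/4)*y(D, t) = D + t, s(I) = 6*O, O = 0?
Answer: -4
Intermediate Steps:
s(I) = 0 (s(I) = 6*0 = 0)
y(D, t) = D + t
r(x, L) = -L (r(x, L) = 0 - L = -L)
-2*r(-11, y(1, -1*3)) = -(-2)*(1 - 1*3) = -(-2)*(1 - 3) = -(-2)*(-2) = -2*2 = -4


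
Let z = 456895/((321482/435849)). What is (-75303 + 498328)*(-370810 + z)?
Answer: 33811748820215875/321482 ≈ 1.0517e+11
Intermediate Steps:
z = 199137228855/321482 (z = 456895/((321482*(1/435849))) = 456895/(321482/435849) = 456895*(435849/321482) = 199137228855/321482 ≈ 6.1944e+5)
(-75303 + 498328)*(-370810 + z) = (-75303 + 498328)*(-370810 + 199137228855/321482) = 423025*(79928488435/321482) = 33811748820215875/321482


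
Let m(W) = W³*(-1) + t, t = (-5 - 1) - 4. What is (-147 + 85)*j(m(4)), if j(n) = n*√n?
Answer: 4588*I*√74 ≈ 39468.0*I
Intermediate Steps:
t = -10 (t = -6 - 4 = -10)
m(W) = -10 - W³ (m(W) = W³*(-1) - 10 = -W³ - 10 = -10 - W³)
j(n) = n^(3/2)
(-147 + 85)*j(m(4)) = (-147 + 85)*(-10 - 1*4³)^(3/2) = -62*(-10 - 1*64)^(3/2) = -62*(-10 - 64)^(3/2) = -(-4588)*I*√74 = 4588*I*√74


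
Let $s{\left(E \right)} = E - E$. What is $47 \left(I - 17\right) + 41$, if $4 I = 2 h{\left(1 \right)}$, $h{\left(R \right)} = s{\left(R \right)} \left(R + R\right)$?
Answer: $-758$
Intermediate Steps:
$s{\left(E \right)} = 0$
$h{\left(R \right)} = 0$ ($h{\left(R \right)} = 0 \left(R + R\right) = 0 \cdot 2 R = 0$)
$I = 0$ ($I = \frac{2 \cdot 0}{4} = \frac{1}{4} \cdot 0 = 0$)
$47 \left(I - 17\right) + 41 = 47 \left(0 - 17\right) + 41 = 47 \left(-17\right) + 41 = -799 + 41 = -758$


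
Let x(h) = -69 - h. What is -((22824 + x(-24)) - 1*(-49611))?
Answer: -72390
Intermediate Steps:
-((22824 + x(-24)) - 1*(-49611)) = -((22824 + (-69 - 1*(-24))) - 1*(-49611)) = -((22824 + (-69 + 24)) + 49611) = -((22824 - 45) + 49611) = -(22779 + 49611) = -1*72390 = -72390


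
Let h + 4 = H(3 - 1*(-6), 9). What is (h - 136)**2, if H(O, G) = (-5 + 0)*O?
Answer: 34225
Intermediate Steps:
H(O, G) = -5*O
h = -49 (h = -4 - 5*(3 - 1*(-6)) = -4 - 5*(3 + 6) = -4 - 5*9 = -4 - 45 = -49)
(h - 136)**2 = (-49 - 136)**2 = (-185)**2 = 34225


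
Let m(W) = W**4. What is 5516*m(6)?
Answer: 7148736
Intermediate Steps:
5516*m(6) = 5516*6**4 = 5516*1296 = 7148736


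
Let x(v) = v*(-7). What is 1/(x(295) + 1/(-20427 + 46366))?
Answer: -25939/53564034 ≈ -0.00048426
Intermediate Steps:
x(v) = -7*v
1/(x(295) + 1/(-20427 + 46366)) = 1/(-7*295 + 1/(-20427 + 46366)) = 1/(-2065 + 1/25939) = 1/(-53564034/25939) = -25939/53564034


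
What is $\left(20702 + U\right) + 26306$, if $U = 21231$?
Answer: $68239$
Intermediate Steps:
$\left(20702 + U\right) + 26306 = \left(20702 + 21231\right) + 26306 = 41933 + 26306 = 68239$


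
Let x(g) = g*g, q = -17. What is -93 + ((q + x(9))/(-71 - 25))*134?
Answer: -547/3 ≈ -182.33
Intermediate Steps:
x(g) = g²
-93 + ((q + x(9))/(-71 - 25))*134 = -93 + ((-17 + 9²)/(-71 - 25))*134 = -93 + ((-17 + 81)/(-96))*134 = -93 + (64*(-1/96))*134 = -93 - ⅔*134 = -93 - 268/3 = -547/3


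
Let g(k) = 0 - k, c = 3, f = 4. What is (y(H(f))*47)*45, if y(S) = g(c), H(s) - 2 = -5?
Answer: -6345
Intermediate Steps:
H(s) = -3 (H(s) = 2 - 5 = -3)
g(k) = -k
y(S) = -3 (y(S) = -1*3 = -3)
(y(H(f))*47)*45 = -3*47*45 = -141*45 = -6345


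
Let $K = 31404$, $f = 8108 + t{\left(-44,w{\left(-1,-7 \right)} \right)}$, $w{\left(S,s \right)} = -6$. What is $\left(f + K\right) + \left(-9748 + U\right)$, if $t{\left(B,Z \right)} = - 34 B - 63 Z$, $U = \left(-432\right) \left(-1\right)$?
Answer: $32070$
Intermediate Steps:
$U = 432$
$t{\left(B,Z \right)} = - 63 Z - 34 B$
$f = 9982$ ($f = 8108 - -1874 = 8108 + \left(378 + 1496\right) = 8108 + 1874 = 9982$)
$\left(f + K\right) + \left(-9748 + U\right) = \left(9982 + 31404\right) + \left(-9748 + 432\right) = 41386 - 9316 = 32070$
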